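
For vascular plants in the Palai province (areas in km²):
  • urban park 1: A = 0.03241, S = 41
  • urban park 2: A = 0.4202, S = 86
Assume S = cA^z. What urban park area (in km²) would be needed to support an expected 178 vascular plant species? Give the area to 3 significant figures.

5.20 km²

z = ln(86/41) / ln(0.4202/0.03241) = 0.7408 / 2.5623 = 0.2891
c = 41 / 0.03241^0.2891 = 41 / 0.371 = 110.5
A = (178/110.5)^(1/0.2891) ⇒ ln A = ln(1.611)/0.2891 = 1.6491
A = e^1.6491 ≈ 5.202 km²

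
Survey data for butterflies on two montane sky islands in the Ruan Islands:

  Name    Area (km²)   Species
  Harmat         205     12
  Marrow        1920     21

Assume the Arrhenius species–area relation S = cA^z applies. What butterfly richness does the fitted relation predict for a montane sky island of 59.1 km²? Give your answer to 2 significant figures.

z = ln(21/12) / ln(1920/205) = 0.5596 / 2.2371 = 0.2502
c = 12 / 205^0.2502 = 12 / 3.787 = 3.169
S₃ = 3.169 × 59.1^0.2502 = 3.169 × 2.774 ≈ 8.791

8.8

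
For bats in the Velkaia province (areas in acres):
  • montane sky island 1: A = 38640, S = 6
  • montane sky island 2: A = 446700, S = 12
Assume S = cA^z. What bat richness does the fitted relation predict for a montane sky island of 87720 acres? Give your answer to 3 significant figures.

7.57

z = ln(12/6) / ln(446700/38640) = 0.6931 / 2.4476 = 0.2832
c = 6 / 38640^0.2832 = 6 / 19.91 = 0.3014
S₃ = 0.3014 × 87720^0.2832 = 0.3014 × 25.11 ≈ 7.568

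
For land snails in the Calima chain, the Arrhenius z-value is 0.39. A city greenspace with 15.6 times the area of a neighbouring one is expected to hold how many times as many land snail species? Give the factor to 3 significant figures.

S₂/S₁ = (A₂/A₁)^z = 15.6^0.39
ln(S₂/S₁) = 0.39 × ln 15.6 = 0.39 × 2.7473 = 1.0714
S₂/S₁ = e^1.0714 ≈ 2.92

2.92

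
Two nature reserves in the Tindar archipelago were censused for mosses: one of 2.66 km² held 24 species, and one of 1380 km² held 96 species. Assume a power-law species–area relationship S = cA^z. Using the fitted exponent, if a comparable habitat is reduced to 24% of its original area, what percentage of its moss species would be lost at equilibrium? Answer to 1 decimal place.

27.1%

z = ln(96/24) / ln(1380/2.66) = 1.3863 / 6.2515 = 0.2218
S_new/S_old = (A_new/A_old)^z = 0.24^0.2218 = exp(0.2218 × -1.4271) = 0.7287
Fraction lost = 1 − 0.7287 = 0.2713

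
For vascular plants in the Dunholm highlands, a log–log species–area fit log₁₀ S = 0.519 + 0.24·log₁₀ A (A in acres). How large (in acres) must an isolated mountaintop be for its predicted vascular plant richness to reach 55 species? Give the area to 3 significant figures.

55 = 3.304 × A^0.24  ⇒  A^0.24 = 55/3.304 = 16.65
ln A = ln(16.65) / 0.24 = 2.8123 / 0.24 = 11.7179
A = e^11.7179 ≈ 122747 acres

123000 acres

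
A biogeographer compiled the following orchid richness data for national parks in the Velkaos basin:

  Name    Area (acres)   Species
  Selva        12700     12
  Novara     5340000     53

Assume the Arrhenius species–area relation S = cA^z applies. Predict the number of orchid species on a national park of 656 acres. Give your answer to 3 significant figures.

z = ln(53/12) / ln(5340000/12700) = 1.4854 / 6.0414 = 0.2459
c = 12 / 12700^0.2459 = 12 / 10.21 = 1.175
S₃ = 1.175 × 656^0.2459 = 1.175 × 4.927 ≈ 5.791

5.79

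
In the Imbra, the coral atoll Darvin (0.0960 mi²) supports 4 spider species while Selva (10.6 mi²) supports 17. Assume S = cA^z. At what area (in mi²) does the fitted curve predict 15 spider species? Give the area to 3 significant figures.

z = ln(17/4) / ln(10.6/0.096) = 1.4469 / 4.7043 = 0.3076
c = 4 / 0.096^0.3076 = 4 / 0.4864 = 8.224
A = (15/8.224)^(1/0.3076) ⇒ ln A = ln(1.824)/0.3076 = 1.9539
A = e^1.9539 ≈ 7.056 mi²

7.06 mi²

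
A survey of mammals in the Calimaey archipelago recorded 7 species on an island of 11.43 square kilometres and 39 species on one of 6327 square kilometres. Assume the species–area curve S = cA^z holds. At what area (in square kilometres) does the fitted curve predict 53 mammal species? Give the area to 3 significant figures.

19500 square kilometres

z = ln(39/7) / ln(6327/11.43) = 1.7177 / 6.3163 = 0.2719
c = 7 / 11.43^0.2719 = 7 / 1.94 = 3.609
A = (53/3.609)^(1/0.2719) ⇒ ln A = ln(14.69)/0.2719 = 9.8805
A = e^9.8805 ≈ 19546 square kilometres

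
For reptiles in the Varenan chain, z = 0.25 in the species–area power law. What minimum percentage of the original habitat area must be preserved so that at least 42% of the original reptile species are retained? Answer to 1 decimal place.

Need (A_new/A_old)^0.25 = 0.42, so A_new/A_old = 0.42^(1/0.25) = 0.42^4
ln(A_new/A_old) = ln 0.42 / 0.25 = -0.8675 / 0.25 = -3.4700
A_new/A_old = e^-3.4700 ≈ 0.03112

3.1%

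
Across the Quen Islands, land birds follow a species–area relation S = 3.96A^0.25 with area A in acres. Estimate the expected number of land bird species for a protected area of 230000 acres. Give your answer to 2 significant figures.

87

S = 3.96 × 230000^0.25
ln S = ln 3.96 + 0.25 × ln 230000 = 1.3762 + 0.25 × 12.3458 = 4.4627
S = e^4.4627 ≈ 86.72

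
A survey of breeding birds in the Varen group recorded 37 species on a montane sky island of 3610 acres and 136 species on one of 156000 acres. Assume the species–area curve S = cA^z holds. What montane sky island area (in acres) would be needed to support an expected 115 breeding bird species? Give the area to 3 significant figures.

z = ln(136/37) / ln(156000/3610) = 1.3017 / 3.7661 = 0.3456
c = 37 / 3610^0.3456 = 37 / 16.97 = 2.181
A = (115/2.181)^(1/0.3456) ⇒ ln A = ln(52.74)/0.3456 = 11.4724
A = e^11.4724 ≈ 96025 acres

96000 acres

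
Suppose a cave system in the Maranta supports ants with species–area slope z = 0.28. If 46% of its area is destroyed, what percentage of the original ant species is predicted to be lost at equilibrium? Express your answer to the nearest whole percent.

16%

S_new/S_old = (A_new/A_old)^z = 0.54^0.28
= exp(0.28 × ln 0.54) = exp(0.28 × -0.6162) = exp(-0.1725) ≈ 0.8415
Fraction lost = 1 − 0.8415 = 0.1585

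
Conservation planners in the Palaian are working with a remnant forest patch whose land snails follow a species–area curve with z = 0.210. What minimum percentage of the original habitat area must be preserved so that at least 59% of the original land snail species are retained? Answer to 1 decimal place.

8.1%

Need (A_new/A_old)^0.21 = 0.59, so A_new/A_old = 0.59^(1/0.21) = 0.59^4.762
ln(A_new/A_old) = ln 0.59 / 0.21 = -0.5276 / 0.21 = -2.5125
A_new/A_old = e^-2.5125 ≈ 0.08106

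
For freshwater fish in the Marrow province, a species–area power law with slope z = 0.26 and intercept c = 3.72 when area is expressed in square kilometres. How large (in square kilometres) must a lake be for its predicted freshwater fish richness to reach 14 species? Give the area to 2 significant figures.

160 square kilometres

14 = 3.72 × A^0.26  ⇒  A^0.26 = 14/3.72 = 3.763
ln A = ln(3.763) / 0.26 = 1.3253 / 0.26 = 5.0974
A = e^5.0974 ≈ 163.6 square kilometres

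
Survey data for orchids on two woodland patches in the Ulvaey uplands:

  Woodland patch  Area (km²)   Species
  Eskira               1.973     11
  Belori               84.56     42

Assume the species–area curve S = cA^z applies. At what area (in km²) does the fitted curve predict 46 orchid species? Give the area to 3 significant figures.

109 km²

z = ln(42/11) / ln(84.56/1.973) = 1.3398 / 3.7579 = 0.3565
c = 11 / 1.973^0.3565 = 11 / 1.274 = 8.633
A = (46/8.633)^(1/0.3565) ⇒ ln A = ln(5.328)/0.3565 = 4.6926
A = e^4.6926 ≈ 109.1 km²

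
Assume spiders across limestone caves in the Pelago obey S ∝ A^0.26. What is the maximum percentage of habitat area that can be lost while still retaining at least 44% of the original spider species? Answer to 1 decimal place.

Need (A_new/A_old)^0.26 = 0.44, so A_new/A_old = 0.44^(1/0.26) = 0.44^3.846
ln(A_new/A_old) = ln 0.44 / 0.26 = -0.8210 / 0.26 = -3.1576
A_new/A_old = e^-3.1576 ≈ 0.04253
Fraction that can be lost = 1 − 0.04253 = 0.9575

95.7%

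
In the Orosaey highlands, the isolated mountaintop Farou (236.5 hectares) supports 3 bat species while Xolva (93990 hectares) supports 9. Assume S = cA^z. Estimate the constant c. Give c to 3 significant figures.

1.10

z = ln(S₂/S₁) / ln(A₂/A₁) = ln(9/3) / ln(93990/236.5) = 1.0986 / 5.9850 = 0.1836
c = S₁ / A₁^z = 3 / 236.5^0.1836 = 3 / 2.727 = 1.1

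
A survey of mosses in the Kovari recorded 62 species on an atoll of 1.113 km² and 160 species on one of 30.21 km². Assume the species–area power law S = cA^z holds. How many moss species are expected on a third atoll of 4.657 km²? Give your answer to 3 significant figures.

z = ln(160/62) / ln(30.21/1.113) = 0.9480 / 3.3011 = 0.2872
c = 62 / 1.113^0.2872 = 62 / 1.031 = 60.12
S₃ = 60.12 × 4.657^0.2872 = 60.12 × 1.556 ≈ 93.52

93.5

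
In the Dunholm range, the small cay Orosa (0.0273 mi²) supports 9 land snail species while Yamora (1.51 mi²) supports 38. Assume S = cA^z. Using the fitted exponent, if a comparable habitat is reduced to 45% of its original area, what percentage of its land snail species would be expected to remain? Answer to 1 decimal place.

z = ln(38/9) / ln(1.51/0.0273) = 1.4404 / 4.0130 = 0.3589
S_new/S_old = (A_new/A_old)^z = 0.45^0.3589 = exp(0.3589 × -0.7985) = 0.7508

75.1%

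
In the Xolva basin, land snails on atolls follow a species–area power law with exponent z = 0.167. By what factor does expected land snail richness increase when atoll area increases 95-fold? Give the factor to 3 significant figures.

S₂/S₁ = (A₂/A₁)^z = 95^0.167
ln(S₂/S₁) = 0.167 × ln 95 = 0.167 × 4.5539 = 0.7605
S₂/S₁ = e^0.7605 ≈ 2.139

2.14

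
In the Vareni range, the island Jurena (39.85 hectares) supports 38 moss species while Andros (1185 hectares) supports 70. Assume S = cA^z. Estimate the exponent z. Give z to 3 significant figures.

0.180

Taking logs: ln S = ln c + z ln A, so z = (ln S₂ − ln S₁)/(ln A₂ − ln A₁).
z = ln(70/38) / ln(1185/39.85) = ln(1.842) / ln(29.74) = 0.6109 / 3.3924 = 0.1801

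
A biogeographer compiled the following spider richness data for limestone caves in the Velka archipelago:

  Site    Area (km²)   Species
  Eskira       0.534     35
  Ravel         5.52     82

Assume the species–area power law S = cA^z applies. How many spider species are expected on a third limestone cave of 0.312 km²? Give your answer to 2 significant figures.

z = ln(82/35) / ln(5.52/0.534) = 0.8514 / 2.3357 = 0.3645
c = 35 / 0.534^0.3645 = 35 / 0.7956 = 43.99
S₃ = 43.99 × 0.312^0.3645 = 43.99 × 0.6541 ≈ 28.77

29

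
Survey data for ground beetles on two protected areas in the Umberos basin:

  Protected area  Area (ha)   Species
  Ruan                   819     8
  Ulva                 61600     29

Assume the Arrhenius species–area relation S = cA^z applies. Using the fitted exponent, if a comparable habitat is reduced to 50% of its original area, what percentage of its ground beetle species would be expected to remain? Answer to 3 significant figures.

z = ln(29/8) / ln(61600/819) = 1.2879 / 4.3203 = 0.2981
S_new/S_old = (A_new/A_old)^z = 0.5^0.2981 = exp(0.2981 × -0.6931) = 0.8133

81.3%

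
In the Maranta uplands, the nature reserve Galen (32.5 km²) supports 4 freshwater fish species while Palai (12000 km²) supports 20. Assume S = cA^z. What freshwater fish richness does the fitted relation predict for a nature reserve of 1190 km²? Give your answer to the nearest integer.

11

z = ln(20/4) / ln(12000/32.5) = 1.6094 / 5.9114 = 0.2723
c = 4 / 32.5^0.2723 = 4 / 2.58 = 1.55
S₃ = 1.55 × 1190^0.2723 = 1.55 × 6.876 ≈ 10.66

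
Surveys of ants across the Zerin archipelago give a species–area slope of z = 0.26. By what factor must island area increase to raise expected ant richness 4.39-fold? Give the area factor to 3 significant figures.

296

(A₂/A₁)^0.26 = 4.39, so A₂/A₁ = 4.39^(1/0.26) = 4.39^3.846
ln(A₂/A₁) = ln 4.39 / 0.26 = 1.4793 / 0.26 = 5.6897
A₂/A₁ = e^5.6897 ≈ 295.8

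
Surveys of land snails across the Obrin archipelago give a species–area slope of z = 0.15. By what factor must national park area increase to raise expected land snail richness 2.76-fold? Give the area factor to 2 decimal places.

(A₂/A₁)^0.15 = 2.76, so A₂/A₁ = 2.76^(1/0.15) = 2.76^6.667
ln(A₂/A₁) = ln 2.76 / 0.15 = 1.0152 / 0.15 = 6.7682
A₂/A₁ = e^6.7682 ≈ 869.7

869.75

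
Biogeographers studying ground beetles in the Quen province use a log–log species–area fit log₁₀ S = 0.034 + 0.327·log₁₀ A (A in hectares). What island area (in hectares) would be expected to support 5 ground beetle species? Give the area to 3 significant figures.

5 = 1.081 × A^0.327  ⇒  A^0.327 = 5/1.081 = 4.623
ln A = ln(4.623) / 0.327 = 1.5312 / 0.327 = 4.6824
A = e^4.6824 ≈ 108 hectares

108 hectares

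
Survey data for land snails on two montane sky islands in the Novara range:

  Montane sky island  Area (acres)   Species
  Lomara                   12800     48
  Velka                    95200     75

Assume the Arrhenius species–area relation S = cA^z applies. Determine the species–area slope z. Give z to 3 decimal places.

Taking logs: ln S = ln c + z ln A, so z = (ln S₂ − ln S₁)/(ln A₂ − ln A₁).
z = ln(75/48) / ln(95200/12800) = ln(1.562) / ln(7.438) = 0.4463 / 2.0065 = 0.2224

0.222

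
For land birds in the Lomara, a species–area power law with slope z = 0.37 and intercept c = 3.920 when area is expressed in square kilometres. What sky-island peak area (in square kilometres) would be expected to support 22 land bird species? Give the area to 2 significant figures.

22 = 3.92 × A^0.37  ⇒  A^0.37 = 22/3.92 = 5.612
ln A = ln(5.612) / 0.37 = 1.7250 / 0.37 = 4.6620
A = e^4.6620 ≈ 105.9 square kilometres

110 square kilometres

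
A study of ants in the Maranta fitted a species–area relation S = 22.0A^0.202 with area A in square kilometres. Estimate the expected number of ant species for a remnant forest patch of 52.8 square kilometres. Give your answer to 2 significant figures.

S = 22 × 52.8^0.202
ln S = ln 22 + 0.202 × ln 52.8 = 3.0910 + 0.202 × 3.9665 = 3.8923
S = e^3.8923 ≈ 49.02

49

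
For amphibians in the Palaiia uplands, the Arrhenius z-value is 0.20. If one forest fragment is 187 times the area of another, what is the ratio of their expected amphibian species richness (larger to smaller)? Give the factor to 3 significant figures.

S₂/S₁ = (A₂/A₁)^z = 187^0.2
ln(S₂/S₁) = 0.2 × ln 187 = 0.2 × 5.2311 = 1.0462
S₂/S₁ = e^1.0462 ≈ 2.847

2.85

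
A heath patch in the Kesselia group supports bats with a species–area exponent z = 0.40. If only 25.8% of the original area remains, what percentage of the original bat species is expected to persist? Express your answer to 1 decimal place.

58.2%

S_new/S_old = (A_new/A_old)^z = 0.258^0.4
= exp(0.4 × ln 0.258) = exp(0.4 × -1.3548) = exp(-0.5419) ≈ 0.5816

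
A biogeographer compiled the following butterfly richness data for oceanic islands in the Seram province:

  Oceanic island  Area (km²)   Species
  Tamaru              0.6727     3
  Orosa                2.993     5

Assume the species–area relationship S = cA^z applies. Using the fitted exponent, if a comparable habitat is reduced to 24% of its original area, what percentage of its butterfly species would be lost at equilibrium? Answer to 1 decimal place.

38.6%

z = ln(5/3) / ln(2.993/0.6727) = 0.5108 / 1.4927 = 0.3422
S_new/S_old = (A_new/A_old)^z = 0.24^0.3422 = exp(0.3422 × -1.4271) = 0.6136
Fraction lost = 1 − 0.6136 = 0.3864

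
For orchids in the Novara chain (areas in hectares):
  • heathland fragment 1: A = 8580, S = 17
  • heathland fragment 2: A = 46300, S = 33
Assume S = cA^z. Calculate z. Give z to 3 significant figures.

0.393

Taking logs: ln S = ln c + z ln A, so z = (ln S₂ − ln S₁)/(ln A₂ − ln A₁).
z = ln(33/17) / ln(46300/8580) = ln(1.941) / ln(5.396) = 0.6633 / 1.6857 = 0.3935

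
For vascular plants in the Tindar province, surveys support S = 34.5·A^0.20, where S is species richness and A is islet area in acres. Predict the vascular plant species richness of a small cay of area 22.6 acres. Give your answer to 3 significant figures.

S = 34.5 × 22.6^0.2
ln S = ln 34.5 + 0.2 × ln 22.6 = 3.5410 + 0.2 × 3.1179 = 4.1645
S = e^4.1645 ≈ 64.36

64.4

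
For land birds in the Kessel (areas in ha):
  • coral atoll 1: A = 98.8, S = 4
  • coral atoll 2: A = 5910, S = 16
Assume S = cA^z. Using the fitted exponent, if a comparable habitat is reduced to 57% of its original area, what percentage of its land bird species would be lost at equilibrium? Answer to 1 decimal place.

z = ln(16/4) / ln(5910/98.8) = 1.3863 / 4.0913 = 0.3388
S_new/S_old = (A_new/A_old)^z = 0.57^0.3388 = exp(0.3388 × -0.5621) = 0.8266
Fraction lost = 1 − 0.8266 = 0.1734

17.3%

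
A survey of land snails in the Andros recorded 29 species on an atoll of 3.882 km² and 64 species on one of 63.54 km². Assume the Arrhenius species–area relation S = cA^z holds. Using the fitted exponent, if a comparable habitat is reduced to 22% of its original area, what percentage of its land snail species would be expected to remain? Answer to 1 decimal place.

65.1%

z = ln(64/29) / ln(63.54/3.882) = 0.7916 / 2.7953 = 0.2832
S_new/S_old = (A_new/A_old)^z = 0.22^0.2832 = exp(0.2832 × -1.5141) = 0.6513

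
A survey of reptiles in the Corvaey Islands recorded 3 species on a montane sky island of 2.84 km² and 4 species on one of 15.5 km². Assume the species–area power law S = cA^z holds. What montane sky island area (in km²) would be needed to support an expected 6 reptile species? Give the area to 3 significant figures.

169 km²

z = ln(4/3) / ln(15.5/2.84) = 0.2877 / 1.6970 = 0.1695
c = 3 / 2.84^0.1695 = 3 / 1.194 = 2.513
A = (6/2.513)^(1/0.1695) ⇒ ln A = ln(2.387)/0.1695 = 5.1327
A = e^5.1327 ≈ 169.5 km²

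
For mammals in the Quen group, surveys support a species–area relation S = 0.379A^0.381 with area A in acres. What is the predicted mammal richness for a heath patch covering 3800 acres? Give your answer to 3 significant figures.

S = 0.379 × 3800^0.381
ln S = ln 0.379 + 0.381 × ln 3800 = -0.9702 + 0.381 × 8.2428 = 2.1703
S = e^2.1703 ≈ 8.761

8.76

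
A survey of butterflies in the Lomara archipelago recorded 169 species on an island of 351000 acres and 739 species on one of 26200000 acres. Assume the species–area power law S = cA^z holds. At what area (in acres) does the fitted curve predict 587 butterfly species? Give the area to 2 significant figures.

z = ln(739/169) / ln(26200000/351000) = 1.4754 / 4.3127 = 0.3421
c = 169 / 351000^0.3421 = 169 / 78.9 = 2.142
A = (587/2.142)^(1/0.3421) ⇒ ln A = ln(274)/0.3421 = 16.4082
A = e^16.4082 ≈ 13365140 acres

13000000 acres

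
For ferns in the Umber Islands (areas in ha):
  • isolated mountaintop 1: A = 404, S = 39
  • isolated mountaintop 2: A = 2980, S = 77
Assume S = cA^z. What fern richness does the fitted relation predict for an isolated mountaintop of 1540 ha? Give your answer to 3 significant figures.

z = ln(77/39) / ln(2980/404) = 0.6802 / 1.9983 = 0.3404
c = 39 / 404^0.3404 = 39 / 7.714 = 5.056
S₃ = 5.056 × 1540^0.3404 = 5.056 × 12.16 ≈ 61.5

61.5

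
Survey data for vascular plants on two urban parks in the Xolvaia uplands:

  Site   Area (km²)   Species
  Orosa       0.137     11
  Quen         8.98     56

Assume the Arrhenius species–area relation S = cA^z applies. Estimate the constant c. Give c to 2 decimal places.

z = ln(S₂/S₁) / ln(A₂/A₁) = ln(56/11) / ln(8.98/0.137) = 1.6275 / 4.1828 = 0.3891
c = S₁ / A₁^z = 11 / 0.137^0.3891 = 11 / 0.4614 = 23.84

23.84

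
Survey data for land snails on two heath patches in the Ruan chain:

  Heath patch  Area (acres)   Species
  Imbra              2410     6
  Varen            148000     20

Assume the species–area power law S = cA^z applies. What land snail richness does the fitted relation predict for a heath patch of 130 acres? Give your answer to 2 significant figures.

2.6

z = ln(20/6) / ln(148000/2410) = 1.2040 / 4.1176 = 0.2924
c = 6 / 2410^0.2924 = 6 / 9.748 = 0.6155
S₃ = 0.6155 × 130^0.2924 = 0.6155 × 4.151 ≈ 2.555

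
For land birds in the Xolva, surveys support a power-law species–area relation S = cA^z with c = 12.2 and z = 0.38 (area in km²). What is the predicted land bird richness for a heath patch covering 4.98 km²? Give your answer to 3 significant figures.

S = 12.2 × 4.98^0.38
ln S = ln 12.2 + 0.38 × ln 4.98 = 2.5014 + 0.38 × 1.6054 = 3.1115
S = e^3.1115 ≈ 22.45

22.5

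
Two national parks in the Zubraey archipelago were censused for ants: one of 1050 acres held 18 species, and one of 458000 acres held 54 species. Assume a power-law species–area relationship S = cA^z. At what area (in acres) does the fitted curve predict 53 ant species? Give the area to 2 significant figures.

410000 acres

z = ln(54/18) / ln(458000/1050) = 1.0986 / 6.0781 = 0.1807
c = 18 / 1050^0.1807 = 18 / 3.516 = 5.119
A = (53/5.119)^(1/0.1807) ⇒ ln A = ln(10.35)/0.1807 = 12.9312
A = e^12.9312 ≈ 413003 acres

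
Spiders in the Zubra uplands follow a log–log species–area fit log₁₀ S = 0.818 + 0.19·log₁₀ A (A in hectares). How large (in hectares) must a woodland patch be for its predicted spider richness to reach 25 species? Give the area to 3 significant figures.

25 = 6.577 × A^0.19  ⇒  A^0.19 = 25/6.577 = 3.801
ln A = ln(3.801) / 0.19 = 1.3354 / 0.19 = 7.0282
A = e^7.0282 ≈ 1128 hectares

1130 hectares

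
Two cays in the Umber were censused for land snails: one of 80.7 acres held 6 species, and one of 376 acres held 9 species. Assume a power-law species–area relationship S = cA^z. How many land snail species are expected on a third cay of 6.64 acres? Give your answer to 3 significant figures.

3.11

z = ln(9/6) / ln(376/80.7) = 0.4055 / 1.5389 = 0.2635
c = 6 / 80.7^0.2635 = 6 / 3.18 = 1.887
S₃ = 1.887 × 6.64^0.2635 = 1.887 × 1.647 ≈ 3.107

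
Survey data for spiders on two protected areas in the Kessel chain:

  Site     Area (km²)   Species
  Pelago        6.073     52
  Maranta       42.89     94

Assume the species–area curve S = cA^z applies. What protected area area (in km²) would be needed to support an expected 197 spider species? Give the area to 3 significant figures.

494 km²

z = ln(94/52) / ln(42.89/6.073) = 0.5921 / 1.9548 = 0.3029
c = 52 / 6.073^0.3029 = 52 / 1.727 = 30.11
A = (197/30.11)^(1/0.3029) ⇒ ln A = ln(6.542)/0.3029 = 6.2016
A = e^6.2016 ≈ 493.5 km²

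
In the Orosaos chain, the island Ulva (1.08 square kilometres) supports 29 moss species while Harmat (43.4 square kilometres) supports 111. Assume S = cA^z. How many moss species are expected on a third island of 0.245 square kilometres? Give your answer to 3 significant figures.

z = ln(111/29) / ln(43.4/1.08) = 1.3422 / 3.6935 = 0.3634
c = 29 / 1.08^0.3634 = 29 / 1.028 = 28.2
S₃ = 28.2 × 0.245^0.3634 = 28.2 × 0.5998 ≈ 16.91

16.9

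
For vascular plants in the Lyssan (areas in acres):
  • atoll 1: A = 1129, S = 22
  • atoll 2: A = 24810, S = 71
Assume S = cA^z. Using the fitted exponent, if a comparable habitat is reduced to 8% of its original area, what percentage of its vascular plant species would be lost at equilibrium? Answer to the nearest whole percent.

62%

z = ln(71/22) / ln(24810/1129) = 1.1716 / 3.0899 = 0.3792
S_new/S_old = (A_new/A_old)^z = 0.08^0.3792 = exp(0.3792 × -2.5257) = 0.3838
Fraction lost = 1 − 0.3838 = 0.6162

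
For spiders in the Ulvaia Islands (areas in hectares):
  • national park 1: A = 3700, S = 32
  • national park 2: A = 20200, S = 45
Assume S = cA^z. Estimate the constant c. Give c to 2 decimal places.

6.14

z = ln(S₂/S₁) / ln(A₂/A₁) = ln(45/32) / ln(20200/3700) = 0.3409 / 1.6973 = 0.2009
c = S₁ / A₁^z = 32 / 3700^0.2009 = 32 / 5.208 = 6.144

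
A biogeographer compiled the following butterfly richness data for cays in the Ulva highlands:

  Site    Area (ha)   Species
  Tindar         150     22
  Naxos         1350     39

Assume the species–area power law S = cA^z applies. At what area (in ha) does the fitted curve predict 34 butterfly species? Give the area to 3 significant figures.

797 ha

z = ln(39/22) / ln(1350/150) = 0.5725 / 2.1972 = 0.2606
c = 22 / 150^0.2606 = 22 / 3.69 = 5.962
A = (34/5.962)^(1/0.2606) ⇒ ln A = ln(5.703)/0.2606 = 6.6813
A = e^6.6813 ≈ 797.4 ha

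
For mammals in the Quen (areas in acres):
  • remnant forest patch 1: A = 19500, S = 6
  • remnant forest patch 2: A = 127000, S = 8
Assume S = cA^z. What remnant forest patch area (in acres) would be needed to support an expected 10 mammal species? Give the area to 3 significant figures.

z = ln(8/6) / ln(127000/19500) = 0.2877 / 1.8738 = 0.1535
c = 6 / 19500^0.1535 = 6 / 4.557 = 1.317
A = (10/1.317)^(1/0.1535) ⇒ ln A = ln(7.595)/0.1535 = 13.2054
A = e^13.2054 ≈ 543265 acres

543000 acres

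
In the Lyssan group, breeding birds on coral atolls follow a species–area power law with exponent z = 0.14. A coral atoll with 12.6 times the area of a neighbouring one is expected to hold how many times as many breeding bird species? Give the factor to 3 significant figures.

1.43

S₂/S₁ = (A₂/A₁)^z = 12.6^0.14
ln(S₂/S₁) = 0.14 × ln 12.6 = 0.14 × 2.5337 = 0.3547
S₂/S₁ = e^0.3547 ≈ 1.426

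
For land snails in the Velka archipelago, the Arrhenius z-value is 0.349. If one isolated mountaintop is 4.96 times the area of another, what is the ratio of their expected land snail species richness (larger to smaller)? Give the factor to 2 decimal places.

S₂/S₁ = (A₂/A₁)^z = 4.96^0.349
ln(S₂/S₁) = 0.349 × ln 4.96 = 0.349 × 1.6014 = 0.5589
S₂/S₁ = e^0.5589 ≈ 1.749

1.75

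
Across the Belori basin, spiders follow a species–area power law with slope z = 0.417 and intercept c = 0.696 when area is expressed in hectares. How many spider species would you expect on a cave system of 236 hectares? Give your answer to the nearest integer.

7

S = 0.696 × 236^0.417 = 0.696 × 9.761 ≈ 6.794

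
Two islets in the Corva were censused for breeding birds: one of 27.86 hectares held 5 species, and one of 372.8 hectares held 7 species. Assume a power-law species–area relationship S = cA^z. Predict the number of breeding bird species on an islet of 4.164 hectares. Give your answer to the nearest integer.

4

z = ln(7/5) / ln(372.8/27.86) = 0.3365 / 2.5939 = 0.1297
c = 5 / 27.86^0.1297 = 5 / 1.54 = 3.247
S₃ = 3.247 × 4.164^0.1297 = 3.247 × 1.203 ≈ 3.907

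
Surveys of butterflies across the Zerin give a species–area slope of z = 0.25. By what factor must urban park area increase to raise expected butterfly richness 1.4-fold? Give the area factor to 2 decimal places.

3.84

(A₂/A₁)^0.25 = 1.4, so A₂/A₁ = 1.4^(1/0.25) = 1.4^4
ln(A₂/A₁) = ln 1.4 / 0.25 = 0.3365 / 0.25 = 1.3459
A₂/A₁ = e^1.3459 ≈ 3.842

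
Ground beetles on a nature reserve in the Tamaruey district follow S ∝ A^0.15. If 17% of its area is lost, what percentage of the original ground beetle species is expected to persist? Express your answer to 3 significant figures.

S_new/S_old = (A_new/A_old)^z = 0.83^0.15
= exp(0.15 × ln 0.83) = exp(0.15 × -0.1863) = exp(-0.0279) ≈ 0.9724

97.2%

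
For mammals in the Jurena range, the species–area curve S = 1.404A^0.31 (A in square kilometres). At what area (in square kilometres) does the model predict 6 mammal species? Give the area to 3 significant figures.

6 = 1.404 × A^0.31  ⇒  A^0.31 = 6/1.404 = 4.274
ln A = ln(4.274) / 0.31 = 1.4524 / 0.31 = 4.6853
A = e^4.6853 ≈ 108.3 square kilometres

108 square kilometres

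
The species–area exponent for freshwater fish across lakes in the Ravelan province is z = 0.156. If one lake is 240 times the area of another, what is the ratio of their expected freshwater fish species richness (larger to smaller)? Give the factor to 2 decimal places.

S₂/S₁ = (A₂/A₁)^z = 240^0.156
ln(S₂/S₁) = 0.156 × ln 240 = 0.156 × 5.4806 = 0.8550
S₂/S₁ = e^0.8550 ≈ 2.351

2.35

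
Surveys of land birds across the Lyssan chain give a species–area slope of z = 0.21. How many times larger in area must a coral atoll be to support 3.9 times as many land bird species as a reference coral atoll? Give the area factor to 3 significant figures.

(A₂/A₁)^0.21 = 3.9, so A₂/A₁ = 3.9^(1/0.21) = 3.9^4.762
ln(A₂/A₁) = ln 3.9 / 0.21 = 1.3610 / 0.21 = 6.4808
A₂/A₁ = e^6.4808 ≈ 652.5

653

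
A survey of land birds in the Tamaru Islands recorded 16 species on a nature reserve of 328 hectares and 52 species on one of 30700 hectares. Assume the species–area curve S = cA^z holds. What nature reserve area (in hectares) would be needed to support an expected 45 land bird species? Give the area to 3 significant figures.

z = ln(52/16) / ln(30700/328) = 1.1787 / 4.5390 = 0.2597
c = 16 / 328^0.2597 = 16 / 4.501 = 3.555
A = (45/3.555)^(1/0.2597) ⇒ ln A = ln(12.66)/0.2597 = 9.7752
A = e^9.7752 ≈ 17593 hectares

17600 hectares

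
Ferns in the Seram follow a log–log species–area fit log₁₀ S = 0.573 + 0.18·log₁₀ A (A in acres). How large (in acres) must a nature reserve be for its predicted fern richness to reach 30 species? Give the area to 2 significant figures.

110000 acres

30 = 3.741 × A^0.18  ⇒  A^0.18 = 30/3.741 = 8.019
ln A = ln(8.019) / 0.18 = 2.0818 / 0.18 = 11.5656
A = e^11.5656 ≈ 105413 acres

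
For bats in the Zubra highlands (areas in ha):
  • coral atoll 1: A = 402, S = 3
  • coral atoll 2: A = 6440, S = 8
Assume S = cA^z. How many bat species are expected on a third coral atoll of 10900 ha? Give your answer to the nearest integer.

10

z = ln(8/3) / ln(6440/402) = 0.9808 / 2.7738 = 0.3536
c = 3 / 402^0.3536 = 3 / 8.334 = 0.36
S₃ = 0.36 × 10900^0.3536 = 0.36 × 26.77 ≈ 9.636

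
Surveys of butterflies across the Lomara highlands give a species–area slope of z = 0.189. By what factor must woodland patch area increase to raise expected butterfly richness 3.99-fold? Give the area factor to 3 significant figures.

1510

(A₂/A₁)^0.189 = 3.99, so A₂/A₁ = 3.99^(1/0.189) = 3.99^5.291
ln(A₂/A₁) = ln 3.99 / 0.189 = 1.3838 / 0.189 = 7.3216
A₂/A₁ = e^7.3216 ≈ 1513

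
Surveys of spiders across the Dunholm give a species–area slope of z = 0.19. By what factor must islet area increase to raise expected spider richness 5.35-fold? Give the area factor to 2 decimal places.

6814.61

(A₂/A₁)^0.19 = 5.35, so A₂/A₁ = 5.35^(1/0.19) = 5.35^5.263
ln(A₂/A₁) = ln 5.35 / 0.19 = 1.6771 / 0.19 = 8.8268
A₂/A₁ = e^8.8268 ≈ 6815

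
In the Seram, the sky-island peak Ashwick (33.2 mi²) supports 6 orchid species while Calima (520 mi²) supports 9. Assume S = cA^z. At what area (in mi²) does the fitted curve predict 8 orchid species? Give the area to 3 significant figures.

234 mi²

z = ln(9/6) / ln(520/33.2) = 0.4055 / 2.7513 = 0.1474
c = 6 / 33.2^0.1474 = 6 / 1.676 = 3.581
A = (8/3.581)^(1/0.1474) ⇒ ln A = ln(2.234)/0.1474 = 5.4546
A = e^5.4546 ≈ 233.8 mi²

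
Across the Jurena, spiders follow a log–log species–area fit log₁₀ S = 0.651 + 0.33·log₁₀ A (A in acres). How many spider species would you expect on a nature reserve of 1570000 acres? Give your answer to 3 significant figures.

496

S = 4.477 × 1570000^0.33
ln S = ln 4.477 + 0.33 × ln 1570000 = 1.4990 + 0.33 × 14.2666 = 6.2070
S = e^6.2070 ≈ 496.2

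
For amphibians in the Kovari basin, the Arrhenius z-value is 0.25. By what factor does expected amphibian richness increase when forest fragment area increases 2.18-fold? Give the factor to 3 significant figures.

S₂/S₁ = (A₂/A₁)^z = 2.18^0.25
ln(S₂/S₁) = 0.25 × ln 2.18 = 0.25 × 0.7793 = 0.1948
S₂/S₁ = e^0.1948 ≈ 1.215

1.22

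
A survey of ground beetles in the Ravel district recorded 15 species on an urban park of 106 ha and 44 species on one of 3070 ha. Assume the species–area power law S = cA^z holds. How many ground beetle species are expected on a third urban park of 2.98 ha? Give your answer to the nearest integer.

5

z = ln(44/15) / ln(3070/106) = 1.0761 / 3.3660 = 0.3197
c = 15 / 106^0.3197 = 15 / 4.441 = 3.377
S₃ = 3.377 × 2.98^0.3197 = 3.377 × 1.418 ≈ 4.788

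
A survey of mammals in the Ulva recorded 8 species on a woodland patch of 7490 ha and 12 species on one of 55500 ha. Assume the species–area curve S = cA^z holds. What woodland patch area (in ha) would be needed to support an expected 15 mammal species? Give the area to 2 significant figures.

z = ln(12/8) / ln(55500/7490) = 0.4055 / 2.0028 = 0.2024
c = 8 / 7490^0.2024 = 8 / 6.087 = 1.314
A = (15/1.314)^(1/0.2024) ⇒ ln A = ln(11.41)/0.2024 = 12.0264
A = e^12.0264 ≈ 167103 ha

170000 ha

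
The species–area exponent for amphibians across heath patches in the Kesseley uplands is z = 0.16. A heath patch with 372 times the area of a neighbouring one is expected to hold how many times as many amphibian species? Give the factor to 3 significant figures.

2.58

S₂/S₁ = (A₂/A₁)^z = 372^0.16
ln(S₂/S₁) = 0.16 × ln 372 = 0.16 × 5.9189 = 0.9470
S₂/S₁ = e^0.9470 ≈ 2.578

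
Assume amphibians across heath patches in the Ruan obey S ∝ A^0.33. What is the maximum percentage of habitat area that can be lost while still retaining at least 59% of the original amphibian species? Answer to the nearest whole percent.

80%

Need (A_new/A_old)^0.33 = 0.59, so A_new/A_old = 0.59^(1/0.33) = 0.59^3.03
ln(A_new/A_old) = ln 0.59 / 0.33 = -0.5276 / 0.33 = -1.5989
A_new/A_old = e^-1.5989 ≈ 0.2021
Fraction that can be lost = 1 − 0.2021 = 0.7979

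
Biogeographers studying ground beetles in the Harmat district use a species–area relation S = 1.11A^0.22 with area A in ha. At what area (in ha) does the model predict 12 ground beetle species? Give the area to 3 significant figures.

50000 ha

12 = 1.11 × A^0.22  ⇒  A^0.22 = 12/1.11 = 10.81
ln A = ln(10.81) / 0.22 = 2.3805 / 0.22 = 10.8207
A = e^10.8207 ≈ 50044 ha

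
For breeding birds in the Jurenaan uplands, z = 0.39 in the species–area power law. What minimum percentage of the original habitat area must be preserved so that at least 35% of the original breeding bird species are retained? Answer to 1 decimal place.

Need (A_new/A_old)^0.39 = 0.35, so A_new/A_old = 0.35^(1/0.39) = 0.35^2.564
ln(A_new/A_old) = ln 0.35 / 0.39 = -1.0498 / 0.39 = -2.6919
A_new/A_old = e^-2.6919 ≈ 0.06776

6.8%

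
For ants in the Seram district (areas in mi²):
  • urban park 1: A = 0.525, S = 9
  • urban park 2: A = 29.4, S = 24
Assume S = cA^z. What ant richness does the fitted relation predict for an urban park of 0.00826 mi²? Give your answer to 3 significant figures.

z = ln(24/9) / ln(29.4/0.525) = 0.9808 / 4.0254 = 0.2437
c = 9 / 0.525^0.2437 = 9 / 0.8547 = 10.53
S₃ = 10.53 × 0.00826^0.2437 = 10.53 × 0.3108 ≈ 3.272

3.27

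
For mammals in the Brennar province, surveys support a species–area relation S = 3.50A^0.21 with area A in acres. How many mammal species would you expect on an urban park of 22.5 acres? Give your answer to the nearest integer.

7

S = 3.5 × 22.5^0.21
ln S = ln 3.5 + 0.21 × ln 22.5 = 1.2528 + 0.21 × 3.1135 = 1.9066
S = e^1.9066 ≈ 6.73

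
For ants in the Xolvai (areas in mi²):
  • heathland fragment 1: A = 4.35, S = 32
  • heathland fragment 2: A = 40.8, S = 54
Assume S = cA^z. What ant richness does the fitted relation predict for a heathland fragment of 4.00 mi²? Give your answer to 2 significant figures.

z = ln(54/32) / ln(40.8/4.35) = 0.5232 / 2.2385 = 0.2337
c = 32 / 4.35^0.2337 = 32 / 1.41 = 22.69
S₃ = 22.69 × 4^0.2337 = 22.69 × 1.383 ≈ 31.38

31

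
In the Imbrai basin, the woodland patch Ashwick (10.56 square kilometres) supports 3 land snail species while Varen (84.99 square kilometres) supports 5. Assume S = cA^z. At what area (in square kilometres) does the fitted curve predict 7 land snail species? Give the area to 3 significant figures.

336 square kilometres

z = ln(5/3) / ln(84.99/10.56) = 0.5108 / 2.0855 = 0.2449
c = 3 / 10.56^0.2449 = 3 / 1.781 = 1.684
A = (7/1.684)^(1/0.2449) ⇒ ln A = ln(4.156)/0.2449 = 5.8162
A = e^5.8162 ≈ 335.7 square kilometres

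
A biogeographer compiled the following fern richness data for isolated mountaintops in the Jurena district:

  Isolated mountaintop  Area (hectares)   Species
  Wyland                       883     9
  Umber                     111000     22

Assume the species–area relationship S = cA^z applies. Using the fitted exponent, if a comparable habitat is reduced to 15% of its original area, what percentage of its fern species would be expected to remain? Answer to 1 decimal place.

z = ln(22/9) / ln(111000/883) = 0.8938 / 4.8340 = 0.1849
S_new/S_old = (A_new/A_old)^z = 0.15^0.1849 = exp(0.1849 × -1.8971) = 0.7041

70.4%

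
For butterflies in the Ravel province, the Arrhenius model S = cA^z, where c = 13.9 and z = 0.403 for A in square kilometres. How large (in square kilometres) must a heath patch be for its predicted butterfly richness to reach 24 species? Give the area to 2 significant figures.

24 = 13.9 × A^0.403  ⇒  A^0.403 = 24/13.9 = 1.727
ln A = ln(1.727) / 0.403 = 0.5462 / 0.403 = 1.3552
A = e^1.3552 ≈ 3.878 square kilometres

3.9 square kilometres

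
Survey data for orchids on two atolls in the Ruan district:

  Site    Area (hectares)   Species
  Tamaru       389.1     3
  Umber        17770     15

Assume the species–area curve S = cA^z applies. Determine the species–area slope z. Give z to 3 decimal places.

0.421

Taking logs: ln S = ln c + z ln A, so z = (ln S₂ − ln S₁)/(ln A₂ − ln A₁).
z = ln(15/3) / ln(17770/389.1) = ln(5) / ln(45.67) = 1.6094 / 3.8214 = 0.4212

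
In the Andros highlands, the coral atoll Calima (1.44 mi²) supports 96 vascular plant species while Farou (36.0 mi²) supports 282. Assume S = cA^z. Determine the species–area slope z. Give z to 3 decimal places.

Taking logs: ln S = ln c + z ln A, so z = (ln S₂ − ln S₁)/(ln A₂ − ln A₁).
z = ln(282/96) / ln(36/1.44) = ln(2.938) / ln(25) = 1.0776 / 3.2189 = 0.3348

0.335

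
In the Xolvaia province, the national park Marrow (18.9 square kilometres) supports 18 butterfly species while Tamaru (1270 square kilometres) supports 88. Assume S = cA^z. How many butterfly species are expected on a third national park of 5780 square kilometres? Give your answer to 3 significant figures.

156

z = ln(88/18) / ln(1270/18.9) = 1.5870 / 4.2076 = 0.3772
c = 18 / 18.9^0.3772 = 18 / 3.03 = 5.941
S₃ = 5.941 × 5780^0.3772 = 5.941 × 26.23 ≈ 155.8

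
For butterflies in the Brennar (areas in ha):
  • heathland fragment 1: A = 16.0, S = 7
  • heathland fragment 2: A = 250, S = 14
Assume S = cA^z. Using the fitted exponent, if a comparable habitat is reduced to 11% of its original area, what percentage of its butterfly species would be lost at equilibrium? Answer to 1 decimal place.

z = ln(14/7) / ln(250/16) = 0.6931 / 2.7489 = 0.2522
S_new/S_old = (A_new/A_old)^z = 0.11^0.2522 = exp(0.2522 × -2.2073) = 0.5732
Fraction lost = 1 − 0.5732 = 0.4268

42.7%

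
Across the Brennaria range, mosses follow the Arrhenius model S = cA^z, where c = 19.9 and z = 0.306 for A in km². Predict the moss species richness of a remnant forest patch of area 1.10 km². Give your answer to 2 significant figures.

S = 19.9 × 1.1^0.306
ln S = ln 19.9 + 0.306 × ln 1.1 = 2.9907 + 0.306 × 0.0953 = 3.0199
S = e^3.0199 ≈ 20.49

20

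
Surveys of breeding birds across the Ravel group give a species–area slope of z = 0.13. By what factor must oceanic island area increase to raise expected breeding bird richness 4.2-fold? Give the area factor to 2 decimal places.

(A₂/A₁)^0.13 = 4.2, so A₂/A₁ = 4.2^(1/0.13) = 4.2^7.692
ln(A₂/A₁) = ln 4.2 / 0.13 = 1.4351 / 0.13 = 11.0391
A₂/A₁ = e^11.0391 ≈ 62262

62262.32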